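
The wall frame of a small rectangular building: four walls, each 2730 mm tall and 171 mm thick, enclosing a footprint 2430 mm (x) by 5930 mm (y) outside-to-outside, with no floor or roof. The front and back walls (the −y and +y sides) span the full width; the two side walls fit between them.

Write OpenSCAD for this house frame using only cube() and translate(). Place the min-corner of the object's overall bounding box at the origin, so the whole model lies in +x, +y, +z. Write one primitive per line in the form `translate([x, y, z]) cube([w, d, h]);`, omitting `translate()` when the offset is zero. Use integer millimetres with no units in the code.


cube([2430, 171, 2730]);
translate([0, 5759, 0]) cube([2430, 171, 2730]);
translate([0, 171, 0]) cube([171, 5588, 2730]);
translate([2259, 171, 0]) cube([171, 5588, 2730]);


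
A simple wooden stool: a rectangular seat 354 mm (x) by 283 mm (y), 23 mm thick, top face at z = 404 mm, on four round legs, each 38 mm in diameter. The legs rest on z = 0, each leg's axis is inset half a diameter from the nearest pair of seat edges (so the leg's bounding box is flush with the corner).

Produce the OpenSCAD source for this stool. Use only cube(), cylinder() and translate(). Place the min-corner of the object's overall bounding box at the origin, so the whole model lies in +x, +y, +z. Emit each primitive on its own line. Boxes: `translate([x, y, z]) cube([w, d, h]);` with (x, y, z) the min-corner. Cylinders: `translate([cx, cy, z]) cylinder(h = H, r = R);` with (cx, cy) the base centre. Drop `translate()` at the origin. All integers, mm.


// leg_h = 404 - 23 = 381
translate([0, 0, 381]) cube([354, 283, 23]);
translate([19, 19, 0]) cylinder(h = 381, r = 19);
translate([335, 19, 0]) cylinder(h = 381, r = 19);
translate([19, 264, 0]) cylinder(h = 381, r = 19);
translate([335, 264, 0]) cylinder(h = 381, r = 19);


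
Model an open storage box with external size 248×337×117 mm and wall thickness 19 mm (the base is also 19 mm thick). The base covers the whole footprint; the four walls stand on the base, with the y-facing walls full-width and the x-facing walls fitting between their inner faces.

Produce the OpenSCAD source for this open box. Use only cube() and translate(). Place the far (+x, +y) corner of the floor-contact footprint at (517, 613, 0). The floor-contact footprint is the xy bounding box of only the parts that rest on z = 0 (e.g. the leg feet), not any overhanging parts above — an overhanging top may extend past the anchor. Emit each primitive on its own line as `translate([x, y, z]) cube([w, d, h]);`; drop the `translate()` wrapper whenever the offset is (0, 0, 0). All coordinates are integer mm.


translate([269, 276, 0]) cube([248, 337, 19]);
translate([269, 276, 19]) cube([248, 19, 98]);
translate([269, 594, 19]) cube([248, 19, 98]);
translate([269, 295, 19]) cube([19, 299, 98]);
translate([498, 295, 19]) cube([19, 299, 98]);


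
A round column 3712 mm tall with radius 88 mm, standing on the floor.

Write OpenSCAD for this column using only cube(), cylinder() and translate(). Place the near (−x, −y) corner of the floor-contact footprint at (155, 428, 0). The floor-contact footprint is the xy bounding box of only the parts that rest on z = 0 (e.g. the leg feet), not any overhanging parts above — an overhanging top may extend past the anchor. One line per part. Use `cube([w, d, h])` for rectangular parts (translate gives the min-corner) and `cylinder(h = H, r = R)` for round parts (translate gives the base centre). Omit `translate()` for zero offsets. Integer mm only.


translate([243, 516, 0]) cylinder(h = 3712, r = 88);


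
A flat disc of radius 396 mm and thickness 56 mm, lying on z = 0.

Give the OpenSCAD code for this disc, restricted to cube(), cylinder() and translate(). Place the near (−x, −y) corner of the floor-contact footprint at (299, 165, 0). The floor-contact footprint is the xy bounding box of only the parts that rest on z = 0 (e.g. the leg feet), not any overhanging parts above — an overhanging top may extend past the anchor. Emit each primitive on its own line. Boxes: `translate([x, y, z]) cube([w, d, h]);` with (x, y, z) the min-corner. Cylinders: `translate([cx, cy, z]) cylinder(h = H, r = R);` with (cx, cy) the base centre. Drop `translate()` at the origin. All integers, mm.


translate([695, 561, 0]) cylinder(h = 56, r = 396);


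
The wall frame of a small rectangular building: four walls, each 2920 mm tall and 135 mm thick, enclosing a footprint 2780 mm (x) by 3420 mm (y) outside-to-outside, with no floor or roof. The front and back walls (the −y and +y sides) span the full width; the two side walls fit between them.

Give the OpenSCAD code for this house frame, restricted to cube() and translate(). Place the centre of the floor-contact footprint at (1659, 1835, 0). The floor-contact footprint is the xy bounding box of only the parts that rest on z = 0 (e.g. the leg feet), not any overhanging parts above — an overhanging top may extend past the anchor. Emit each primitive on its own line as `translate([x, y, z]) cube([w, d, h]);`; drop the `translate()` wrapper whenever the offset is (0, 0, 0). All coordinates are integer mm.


translate([269, 125, 0]) cube([2780, 135, 2920]);
translate([269, 3410, 0]) cube([2780, 135, 2920]);
translate([269, 260, 0]) cube([135, 3150, 2920]);
translate([2914, 260, 0]) cube([135, 3150, 2920]);


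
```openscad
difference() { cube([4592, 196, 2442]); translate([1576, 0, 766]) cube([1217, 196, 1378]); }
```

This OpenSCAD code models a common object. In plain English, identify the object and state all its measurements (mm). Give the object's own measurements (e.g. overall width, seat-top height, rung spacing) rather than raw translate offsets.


A wall 4592 mm long (x), 196 mm thick (y), 2442 mm tall, with a rectangular window opening cut through it. The opening is 1217 mm wide and 1378 mm tall; its sill is at z = 766 mm and its near (−x) edge is 1576 mm from the wall's −x end. The opening passes through the full wall thickness.


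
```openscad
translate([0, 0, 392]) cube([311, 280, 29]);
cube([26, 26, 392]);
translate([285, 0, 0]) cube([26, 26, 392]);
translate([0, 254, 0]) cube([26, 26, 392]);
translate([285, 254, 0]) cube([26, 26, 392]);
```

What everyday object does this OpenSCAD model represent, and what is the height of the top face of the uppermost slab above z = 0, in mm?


A stool. The seat height is 421 mm.

A 311×280×29 slab at z = 392 on four corner posts — a stool. The seat top is 392 + 29 = 421 mm.


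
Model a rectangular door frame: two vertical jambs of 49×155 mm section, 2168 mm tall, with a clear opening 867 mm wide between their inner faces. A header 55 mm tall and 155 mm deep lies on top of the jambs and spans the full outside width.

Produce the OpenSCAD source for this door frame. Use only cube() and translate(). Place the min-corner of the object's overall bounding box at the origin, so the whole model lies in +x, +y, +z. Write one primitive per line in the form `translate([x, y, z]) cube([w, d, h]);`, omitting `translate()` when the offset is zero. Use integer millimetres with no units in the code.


cube([49, 155, 2168]);
translate([916, 0, 0]) cube([49, 155, 2168]);
translate([0, 0, 2168]) cube([965, 155, 55]);


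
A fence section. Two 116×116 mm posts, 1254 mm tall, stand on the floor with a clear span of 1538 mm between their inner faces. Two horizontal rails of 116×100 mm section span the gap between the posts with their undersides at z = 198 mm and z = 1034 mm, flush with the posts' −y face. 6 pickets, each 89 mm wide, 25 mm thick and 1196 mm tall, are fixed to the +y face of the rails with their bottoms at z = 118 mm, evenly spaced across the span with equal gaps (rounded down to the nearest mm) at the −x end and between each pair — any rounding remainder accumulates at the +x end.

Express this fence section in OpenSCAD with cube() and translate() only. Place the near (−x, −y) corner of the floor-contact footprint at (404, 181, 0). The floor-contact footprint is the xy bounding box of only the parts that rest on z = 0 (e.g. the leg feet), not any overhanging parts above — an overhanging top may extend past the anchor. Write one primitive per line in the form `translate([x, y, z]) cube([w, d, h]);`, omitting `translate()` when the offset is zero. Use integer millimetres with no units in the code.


translate([404, 181, 0]) cube([116, 116, 1254]);
translate([2058, 181, 0]) cube([116, 116, 1254]);
translate([520, 181, 198]) cube([1538, 116, 100]);
translate([520, 181, 1034]) cube([1538, 116, 100]);
translate([663, 297, 118]) cube([89, 25, 1196]);
translate([895, 297, 118]) cube([89, 25, 1196]);
translate([1127, 297, 118]) cube([89, 25, 1196]);
translate([1359, 297, 118]) cube([89, 25, 1196]);
translate([1591, 297, 118]) cube([89, 25, 1196]);
translate([1823, 297, 118]) cube([89, 25, 1196]);


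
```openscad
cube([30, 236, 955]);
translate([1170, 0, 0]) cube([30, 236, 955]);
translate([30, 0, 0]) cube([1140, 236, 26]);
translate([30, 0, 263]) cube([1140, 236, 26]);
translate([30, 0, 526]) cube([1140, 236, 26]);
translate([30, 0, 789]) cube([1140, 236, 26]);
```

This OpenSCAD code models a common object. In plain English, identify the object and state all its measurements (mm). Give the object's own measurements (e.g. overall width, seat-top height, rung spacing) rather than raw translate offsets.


An open bookshelf. Two side panels, each 30 mm thick, 236 mm deep and 955 mm tall, stand 1200 mm apart (outside-to-outside). Between them sit 4 shelves, each 26 mm thick and 236 mm deep, spanning the full gap between the sides. The bottom shelf rests on the floor (its underside at z = 0) and the clear gap between one shelf's top and the next shelf's underside is 237 mm.


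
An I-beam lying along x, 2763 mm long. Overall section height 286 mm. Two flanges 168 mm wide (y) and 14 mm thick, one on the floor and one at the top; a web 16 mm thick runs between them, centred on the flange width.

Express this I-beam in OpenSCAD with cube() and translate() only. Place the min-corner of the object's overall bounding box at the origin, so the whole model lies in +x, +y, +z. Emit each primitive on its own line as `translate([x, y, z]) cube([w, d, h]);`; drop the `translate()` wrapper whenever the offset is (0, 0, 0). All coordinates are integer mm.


cube([2763, 168, 14]);
translate([0, 76, 14]) cube([2763, 16, 258]);
translate([0, 0, 272]) cube([2763, 168, 14]);


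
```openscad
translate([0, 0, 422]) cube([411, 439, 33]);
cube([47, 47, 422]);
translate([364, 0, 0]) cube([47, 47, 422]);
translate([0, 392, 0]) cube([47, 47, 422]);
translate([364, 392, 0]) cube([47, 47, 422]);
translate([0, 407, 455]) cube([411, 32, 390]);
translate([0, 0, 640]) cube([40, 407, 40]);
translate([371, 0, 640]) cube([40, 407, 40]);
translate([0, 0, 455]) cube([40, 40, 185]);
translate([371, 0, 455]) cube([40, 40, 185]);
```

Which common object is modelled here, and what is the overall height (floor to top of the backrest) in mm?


A chair. The overall height is 845 mm.

A slab on four corner posts with a tall panel at the back — a chair. The seat slab sits at z = 422 with thickness 33, and the 390 mm backrest starts at the seat top, so the overall height is 422 + 33 + 390 = 845 mm.


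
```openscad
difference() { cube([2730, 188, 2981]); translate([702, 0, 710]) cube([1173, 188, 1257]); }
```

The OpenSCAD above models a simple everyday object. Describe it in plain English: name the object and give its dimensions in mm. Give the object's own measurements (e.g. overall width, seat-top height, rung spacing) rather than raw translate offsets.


A wall 2730 mm long (x), 188 mm thick (y), 2981 mm tall, with a rectangular window opening cut through it. The opening is 1173 mm wide and 1257 mm tall; its sill is at z = 710 mm and its near (−x) edge is 702 mm from the wall's −x end. The opening passes through the full wall thickness.


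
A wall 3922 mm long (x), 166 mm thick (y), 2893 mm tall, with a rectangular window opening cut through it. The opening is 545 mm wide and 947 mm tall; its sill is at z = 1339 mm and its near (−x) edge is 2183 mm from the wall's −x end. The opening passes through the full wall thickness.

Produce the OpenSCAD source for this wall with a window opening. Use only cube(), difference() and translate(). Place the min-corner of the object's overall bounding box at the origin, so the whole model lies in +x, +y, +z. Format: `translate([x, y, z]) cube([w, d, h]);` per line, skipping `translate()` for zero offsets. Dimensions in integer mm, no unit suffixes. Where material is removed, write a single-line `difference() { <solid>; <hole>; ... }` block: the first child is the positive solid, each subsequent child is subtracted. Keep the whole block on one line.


difference() { cube([3922, 166, 2893]); translate([2183, 0, 1339]) cube([545, 166, 947]); }


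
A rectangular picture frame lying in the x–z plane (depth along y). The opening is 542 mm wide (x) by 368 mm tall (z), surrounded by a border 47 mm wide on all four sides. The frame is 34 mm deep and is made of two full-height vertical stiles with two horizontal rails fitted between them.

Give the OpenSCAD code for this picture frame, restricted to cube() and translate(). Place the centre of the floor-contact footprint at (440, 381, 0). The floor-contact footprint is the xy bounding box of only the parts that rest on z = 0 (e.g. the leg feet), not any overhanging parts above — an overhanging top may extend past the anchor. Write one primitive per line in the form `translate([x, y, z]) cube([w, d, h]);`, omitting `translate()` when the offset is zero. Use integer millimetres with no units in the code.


translate([122, 364, 0]) cube([47, 34, 462]);
translate([711, 364, 0]) cube([47, 34, 462]);
translate([169, 364, 0]) cube([542, 34, 47]);
translate([169, 364, 415]) cube([542, 34, 47]);


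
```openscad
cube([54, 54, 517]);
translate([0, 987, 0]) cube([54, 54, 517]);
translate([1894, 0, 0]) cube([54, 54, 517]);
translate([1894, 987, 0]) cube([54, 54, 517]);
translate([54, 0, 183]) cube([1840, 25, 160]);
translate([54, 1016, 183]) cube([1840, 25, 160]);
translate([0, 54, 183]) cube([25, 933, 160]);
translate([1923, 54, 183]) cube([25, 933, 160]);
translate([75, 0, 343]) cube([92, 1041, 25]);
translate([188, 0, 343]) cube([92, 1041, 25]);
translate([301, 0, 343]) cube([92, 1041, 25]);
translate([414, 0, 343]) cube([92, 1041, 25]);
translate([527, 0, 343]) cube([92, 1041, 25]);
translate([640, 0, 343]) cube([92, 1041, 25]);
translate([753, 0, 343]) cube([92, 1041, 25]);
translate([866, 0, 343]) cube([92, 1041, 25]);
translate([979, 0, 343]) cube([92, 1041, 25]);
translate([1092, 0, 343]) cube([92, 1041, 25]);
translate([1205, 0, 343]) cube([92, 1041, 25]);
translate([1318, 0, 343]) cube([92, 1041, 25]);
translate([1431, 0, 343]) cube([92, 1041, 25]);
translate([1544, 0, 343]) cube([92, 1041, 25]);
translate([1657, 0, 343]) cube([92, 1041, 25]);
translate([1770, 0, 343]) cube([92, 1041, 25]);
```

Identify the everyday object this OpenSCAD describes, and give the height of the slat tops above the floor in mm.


A bed frame. The slat-top height is 368 mm.

Four posts, four rails, and a row of slats — a bed frame. Slats sit on the rails at z = 183 + 160 = 343; with slat thickness 25, the top is 368 mm.


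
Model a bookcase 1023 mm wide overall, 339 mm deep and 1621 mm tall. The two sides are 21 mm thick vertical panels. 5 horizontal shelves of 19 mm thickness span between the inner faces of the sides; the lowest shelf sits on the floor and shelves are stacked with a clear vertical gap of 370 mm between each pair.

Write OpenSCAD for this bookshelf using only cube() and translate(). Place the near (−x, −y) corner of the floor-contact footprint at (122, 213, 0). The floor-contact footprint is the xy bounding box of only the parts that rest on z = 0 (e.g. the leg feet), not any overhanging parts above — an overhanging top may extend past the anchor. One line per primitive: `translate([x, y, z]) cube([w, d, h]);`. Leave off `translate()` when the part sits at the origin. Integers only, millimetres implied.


translate([122, 213, 0]) cube([21, 339, 1621]);
translate([1124, 213, 0]) cube([21, 339, 1621]);
translate([143, 213, 0]) cube([981, 339, 19]);
translate([143, 213, 389]) cube([981, 339, 19]);
translate([143, 213, 778]) cube([981, 339, 19]);
translate([143, 213, 1167]) cube([981, 339, 19]);
translate([143, 213, 1556]) cube([981, 339, 19]);


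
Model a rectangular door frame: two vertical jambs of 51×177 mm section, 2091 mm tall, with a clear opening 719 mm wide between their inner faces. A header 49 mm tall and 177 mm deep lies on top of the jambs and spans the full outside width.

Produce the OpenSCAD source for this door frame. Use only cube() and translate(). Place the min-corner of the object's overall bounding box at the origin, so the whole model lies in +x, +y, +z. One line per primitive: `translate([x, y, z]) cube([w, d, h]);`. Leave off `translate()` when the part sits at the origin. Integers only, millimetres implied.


cube([51, 177, 2091]);
translate([770, 0, 0]) cube([51, 177, 2091]);
translate([0, 0, 2091]) cube([821, 177, 49]);


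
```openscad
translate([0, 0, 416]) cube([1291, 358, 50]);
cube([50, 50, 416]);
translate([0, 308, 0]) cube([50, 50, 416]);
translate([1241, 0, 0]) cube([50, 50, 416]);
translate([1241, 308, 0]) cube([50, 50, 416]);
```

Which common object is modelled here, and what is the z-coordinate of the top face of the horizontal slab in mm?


A bench. The seat-top height is 466 mm.

A long slab on four corner posts — a bench. The slab sits at z = 416 with thickness 50, so the top is 416 + 50 = 466 mm.


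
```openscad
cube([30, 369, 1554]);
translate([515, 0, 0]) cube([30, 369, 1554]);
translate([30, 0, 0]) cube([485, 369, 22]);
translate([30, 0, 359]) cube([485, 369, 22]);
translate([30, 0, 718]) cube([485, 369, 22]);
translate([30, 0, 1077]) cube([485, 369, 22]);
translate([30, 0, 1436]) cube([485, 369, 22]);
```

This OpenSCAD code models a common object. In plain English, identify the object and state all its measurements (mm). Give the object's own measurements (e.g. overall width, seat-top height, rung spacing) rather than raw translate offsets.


An open bookshelf. Two side panels, each 30 mm thick, 369 mm deep and 1554 mm tall, stand 545 mm apart (outside-to-outside). Between them sit 5 shelves, each 22 mm thick and 369 mm deep, spanning the full gap between the sides. The bottom shelf rests on the floor (its underside at z = 0) and the clear gap between one shelf's top and the next shelf's underside is 337 mm.


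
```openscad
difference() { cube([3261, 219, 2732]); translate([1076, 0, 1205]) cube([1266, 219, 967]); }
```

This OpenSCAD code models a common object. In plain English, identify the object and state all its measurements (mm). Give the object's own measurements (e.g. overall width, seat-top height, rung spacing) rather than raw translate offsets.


A wall 3261 mm long (x), 219 mm thick (y), 2732 mm tall, with a rectangular window opening cut through it. The opening is 1266 mm wide and 967 mm tall; its sill is at z = 1205 mm and its near (−x) edge is 1076 mm from the wall's −x end. The opening passes through the full wall thickness.


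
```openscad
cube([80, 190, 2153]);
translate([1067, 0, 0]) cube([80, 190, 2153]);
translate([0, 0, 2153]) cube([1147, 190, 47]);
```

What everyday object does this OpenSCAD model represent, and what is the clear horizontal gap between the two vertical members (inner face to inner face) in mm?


A door frame. The clear opening width is 987 mm.

Two 2153 mm tall posts with a header on top — a door frame. The left jamb is 80 mm wide at x = 0; the right jamb starts at x = 1067. The clear opening is 1067 − 80 = 987 mm.


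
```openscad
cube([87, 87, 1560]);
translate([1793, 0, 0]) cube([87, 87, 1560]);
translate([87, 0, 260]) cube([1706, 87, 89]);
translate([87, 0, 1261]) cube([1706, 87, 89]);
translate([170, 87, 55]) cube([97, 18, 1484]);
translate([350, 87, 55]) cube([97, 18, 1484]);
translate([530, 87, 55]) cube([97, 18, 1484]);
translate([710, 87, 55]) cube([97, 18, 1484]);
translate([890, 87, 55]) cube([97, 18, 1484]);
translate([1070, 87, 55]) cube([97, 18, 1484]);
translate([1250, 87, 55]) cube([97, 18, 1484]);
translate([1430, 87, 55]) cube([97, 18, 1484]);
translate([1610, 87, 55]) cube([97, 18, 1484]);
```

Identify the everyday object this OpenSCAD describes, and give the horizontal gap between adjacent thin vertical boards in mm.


A fence section. The picket gap is 83 mm.

Two posts, two rails, 9 pickets — a fence section. Span 1706 mm holds 9 pickets of 97 mm with 10 equal gaps: ⌊(1706 − 9·97) / 10⌋ = 83 mm.


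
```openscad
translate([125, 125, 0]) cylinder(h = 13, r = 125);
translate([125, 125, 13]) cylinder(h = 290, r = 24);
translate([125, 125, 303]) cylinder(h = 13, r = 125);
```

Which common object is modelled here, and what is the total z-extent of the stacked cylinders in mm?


A spool. The overall height is 316 mm.

Three coaxial cylinders, large–small–large — a spool. Two 13 mm flanges and a 290 mm core give 13 + 290 + 13 = 316 mm.


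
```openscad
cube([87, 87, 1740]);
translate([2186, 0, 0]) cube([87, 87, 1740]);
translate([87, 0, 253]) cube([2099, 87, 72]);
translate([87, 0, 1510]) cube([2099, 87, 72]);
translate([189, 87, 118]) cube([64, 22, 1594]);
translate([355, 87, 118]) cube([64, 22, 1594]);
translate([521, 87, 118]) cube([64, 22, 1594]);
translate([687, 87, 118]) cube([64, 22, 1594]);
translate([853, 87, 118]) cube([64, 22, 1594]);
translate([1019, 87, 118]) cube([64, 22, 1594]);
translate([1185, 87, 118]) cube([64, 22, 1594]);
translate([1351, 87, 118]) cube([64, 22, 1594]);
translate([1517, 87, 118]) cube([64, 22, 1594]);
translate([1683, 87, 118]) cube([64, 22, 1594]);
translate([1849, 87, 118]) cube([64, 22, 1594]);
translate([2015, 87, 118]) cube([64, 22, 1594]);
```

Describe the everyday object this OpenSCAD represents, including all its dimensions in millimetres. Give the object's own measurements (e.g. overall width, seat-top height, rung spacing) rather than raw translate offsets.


A fence section. Two 87×87 mm posts, 1740 mm tall, stand on the floor with a clear span of 2099 mm between their inner faces. Two horizontal rails of 87×72 mm section span the gap between the posts with their undersides at z = 253 mm and z = 1510 mm, flush with the posts' −y face. 12 pickets, each 64 mm wide, 22 mm thick and 1594 mm tall, are fixed to the +y face of the rails with their bottoms at z = 118 mm, spaced across the span with a 102 mm gap after the −x post and between neighbouring pickets, with 107 mm left before the +x post.


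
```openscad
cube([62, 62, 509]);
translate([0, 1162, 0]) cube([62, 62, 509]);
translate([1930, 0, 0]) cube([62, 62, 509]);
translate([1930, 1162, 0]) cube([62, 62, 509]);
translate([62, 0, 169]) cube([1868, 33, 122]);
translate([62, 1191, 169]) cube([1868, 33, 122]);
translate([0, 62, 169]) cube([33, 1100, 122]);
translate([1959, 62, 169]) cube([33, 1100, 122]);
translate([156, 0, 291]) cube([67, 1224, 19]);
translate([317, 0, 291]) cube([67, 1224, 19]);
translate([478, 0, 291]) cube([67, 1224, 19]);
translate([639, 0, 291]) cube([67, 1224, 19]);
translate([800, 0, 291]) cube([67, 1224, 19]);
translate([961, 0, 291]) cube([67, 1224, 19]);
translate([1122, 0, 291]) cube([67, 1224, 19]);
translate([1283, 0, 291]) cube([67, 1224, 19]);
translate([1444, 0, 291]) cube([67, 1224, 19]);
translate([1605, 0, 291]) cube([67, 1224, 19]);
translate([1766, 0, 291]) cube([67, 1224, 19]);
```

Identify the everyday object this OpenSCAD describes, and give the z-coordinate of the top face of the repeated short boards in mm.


A bed frame. The slat-top height is 310 mm.

Four posts, four rails, and a row of slats — a bed frame. Slats sit on the rails at z = 169 + 122 = 291; with slat thickness 19, the top is 310 mm.


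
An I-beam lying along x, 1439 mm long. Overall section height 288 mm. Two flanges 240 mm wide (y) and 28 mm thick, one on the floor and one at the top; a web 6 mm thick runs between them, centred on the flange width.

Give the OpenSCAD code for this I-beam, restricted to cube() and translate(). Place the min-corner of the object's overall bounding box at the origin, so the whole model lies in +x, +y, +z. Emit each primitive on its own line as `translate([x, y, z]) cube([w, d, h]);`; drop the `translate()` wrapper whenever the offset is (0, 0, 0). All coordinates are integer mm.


cube([1439, 240, 28]);
translate([0, 117, 28]) cube([1439, 6, 232]);
translate([0, 0, 260]) cube([1439, 240, 28]);


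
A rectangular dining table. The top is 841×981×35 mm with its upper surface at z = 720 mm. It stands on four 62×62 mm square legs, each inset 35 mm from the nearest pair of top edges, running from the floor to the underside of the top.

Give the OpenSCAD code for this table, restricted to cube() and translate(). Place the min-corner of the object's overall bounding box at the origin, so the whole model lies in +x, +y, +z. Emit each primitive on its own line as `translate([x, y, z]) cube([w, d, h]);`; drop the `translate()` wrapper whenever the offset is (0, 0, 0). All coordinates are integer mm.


translate([0, 0, 685]) cube([841, 981, 35]);
translate([35, 35, 0]) cube([62, 62, 685]);
translate([744, 35, 0]) cube([62, 62, 685]);
translate([35, 884, 0]) cube([62, 62, 685]);
translate([744, 884, 0]) cube([62, 62, 685]);


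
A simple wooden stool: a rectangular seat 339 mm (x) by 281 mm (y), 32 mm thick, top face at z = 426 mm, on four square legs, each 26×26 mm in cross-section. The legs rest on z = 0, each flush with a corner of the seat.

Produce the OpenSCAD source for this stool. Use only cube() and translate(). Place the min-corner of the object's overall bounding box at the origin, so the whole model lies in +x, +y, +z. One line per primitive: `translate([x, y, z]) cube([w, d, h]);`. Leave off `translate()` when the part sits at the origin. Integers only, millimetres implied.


translate([0, 0, 394]) cube([339, 281, 32]);
cube([26, 26, 394]);
translate([313, 0, 0]) cube([26, 26, 394]);
translate([0, 255, 0]) cube([26, 26, 394]);
translate([313, 255, 0]) cube([26, 26, 394]);


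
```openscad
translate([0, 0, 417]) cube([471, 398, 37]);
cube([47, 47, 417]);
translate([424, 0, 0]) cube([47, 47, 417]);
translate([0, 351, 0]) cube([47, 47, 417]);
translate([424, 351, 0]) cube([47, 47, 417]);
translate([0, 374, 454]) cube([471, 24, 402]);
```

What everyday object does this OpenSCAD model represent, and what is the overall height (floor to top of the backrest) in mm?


A chair. The overall height is 856 mm.

A slab on four corner posts with a tall panel at the back — a chair. The seat slab sits at z = 417 with thickness 37, and the 402 mm backrest starts at the seat top, so the overall height is 417 + 37 + 402 = 856 mm.


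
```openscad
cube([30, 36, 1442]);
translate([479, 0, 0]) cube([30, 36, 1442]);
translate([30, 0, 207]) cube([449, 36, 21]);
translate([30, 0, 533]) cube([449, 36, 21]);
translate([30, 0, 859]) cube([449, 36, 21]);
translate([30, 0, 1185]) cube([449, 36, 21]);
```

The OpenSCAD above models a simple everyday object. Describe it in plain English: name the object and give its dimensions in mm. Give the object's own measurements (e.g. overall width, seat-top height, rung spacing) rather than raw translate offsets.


A straight ladder. Two 30×36 mm vertical rails, 1442 mm tall, stand 509 mm apart (outside-to-outside) with their front faces coplanar on the −y side. 4 rungs, each 36 mm deep and 21 mm tall, span between the inner faces of the rails, front faces flush with the rails. The lowest rung's underside is at z = 207 mm and rungs are spaced 326 mm apart (underside to underside).


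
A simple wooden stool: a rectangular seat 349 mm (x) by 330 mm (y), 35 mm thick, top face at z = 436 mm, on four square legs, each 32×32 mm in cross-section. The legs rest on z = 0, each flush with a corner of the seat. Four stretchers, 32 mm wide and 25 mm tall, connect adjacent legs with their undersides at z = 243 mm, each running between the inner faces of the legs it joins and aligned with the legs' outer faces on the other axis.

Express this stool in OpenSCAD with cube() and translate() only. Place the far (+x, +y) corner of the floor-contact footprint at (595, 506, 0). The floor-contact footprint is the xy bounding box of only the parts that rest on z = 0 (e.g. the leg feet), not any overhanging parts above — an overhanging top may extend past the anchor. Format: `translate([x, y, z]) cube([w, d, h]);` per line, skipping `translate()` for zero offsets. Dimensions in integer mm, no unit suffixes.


translate([246, 176, 401]) cube([349, 330, 35]);
translate([246, 176, 0]) cube([32, 32, 401]);
translate([563, 176, 0]) cube([32, 32, 401]);
translate([246, 474, 0]) cube([32, 32, 401]);
translate([563, 474, 0]) cube([32, 32, 401]);
translate([278, 176, 243]) cube([285, 32, 25]);
translate([278, 474, 243]) cube([285, 32, 25]);
translate([246, 208, 243]) cube([32, 266, 25]);
translate([563, 208, 243]) cube([32, 266, 25]);


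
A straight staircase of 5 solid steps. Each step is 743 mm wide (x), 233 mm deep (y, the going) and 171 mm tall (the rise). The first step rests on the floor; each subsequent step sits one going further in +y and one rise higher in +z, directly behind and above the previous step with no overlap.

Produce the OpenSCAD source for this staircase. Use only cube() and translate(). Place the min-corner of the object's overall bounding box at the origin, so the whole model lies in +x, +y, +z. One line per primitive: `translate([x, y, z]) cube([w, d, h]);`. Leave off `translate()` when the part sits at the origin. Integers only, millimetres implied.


cube([743, 233, 171]);
translate([0, 233, 171]) cube([743, 233, 171]);
translate([0, 466, 342]) cube([743, 233, 171]);
translate([0, 699, 513]) cube([743, 233, 171]);
translate([0, 932, 684]) cube([743, 233, 171]);


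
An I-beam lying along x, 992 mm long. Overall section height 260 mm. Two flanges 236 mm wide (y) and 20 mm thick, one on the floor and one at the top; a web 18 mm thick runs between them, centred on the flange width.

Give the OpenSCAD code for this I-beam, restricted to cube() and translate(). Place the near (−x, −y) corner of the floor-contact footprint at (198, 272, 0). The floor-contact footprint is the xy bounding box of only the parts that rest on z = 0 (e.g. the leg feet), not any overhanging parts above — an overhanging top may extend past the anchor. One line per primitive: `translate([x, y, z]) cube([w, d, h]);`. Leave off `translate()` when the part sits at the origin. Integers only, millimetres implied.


translate([198, 272, 0]) cube([992, 236, 20]);
translate([198, 381, 20]) cube([992, 18, 220]);
translate([198, 272, 240]) cube([992, 236, 20]);


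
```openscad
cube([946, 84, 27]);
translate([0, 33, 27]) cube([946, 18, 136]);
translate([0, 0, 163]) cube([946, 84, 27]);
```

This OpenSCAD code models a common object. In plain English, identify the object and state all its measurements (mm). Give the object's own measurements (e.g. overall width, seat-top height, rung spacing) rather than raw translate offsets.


An I-beam lying along x, 946 mm long. Overall section height 190 mm. Two flanges 84 mm wide (y) and 27 mm thick, one on the floor and one at the top; a web 18 mm thick runs between them, centred on the flange width.


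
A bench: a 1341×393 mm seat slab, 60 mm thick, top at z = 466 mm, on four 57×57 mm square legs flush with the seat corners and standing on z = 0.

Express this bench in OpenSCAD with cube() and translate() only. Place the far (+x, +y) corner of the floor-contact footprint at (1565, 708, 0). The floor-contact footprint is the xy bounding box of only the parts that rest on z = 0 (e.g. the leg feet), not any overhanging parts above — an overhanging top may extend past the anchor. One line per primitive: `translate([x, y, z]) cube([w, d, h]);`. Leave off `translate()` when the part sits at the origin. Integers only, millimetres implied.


translate([224, 315, 406]) cube([1341, 393, 60]);
translate([224, 315, 0]) cube([57, 57, 406]);
translate([224, 651, 0]) cube([57, 57, 406]);
translate([1508, 315, 0]) cube([57, 57, 406]);
translate([1508, 651, 0]) cube([57, 57, 406]);


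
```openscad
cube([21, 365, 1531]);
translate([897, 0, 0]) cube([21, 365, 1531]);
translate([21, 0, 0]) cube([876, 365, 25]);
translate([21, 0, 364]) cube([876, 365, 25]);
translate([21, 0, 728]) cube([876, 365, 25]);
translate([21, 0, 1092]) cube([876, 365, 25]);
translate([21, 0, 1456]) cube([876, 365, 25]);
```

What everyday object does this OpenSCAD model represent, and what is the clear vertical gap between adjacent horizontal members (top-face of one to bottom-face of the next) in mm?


A bookshelf. The clear shelf gap is 339 mm.

Two tall side panels with 5 horizontal boards between them — a bookshelf. The first two shelf undersides are at z = 0 and z = 364; with shelf thickness 25, the clear gap is 364 − 0 − 25 = 339 mm.


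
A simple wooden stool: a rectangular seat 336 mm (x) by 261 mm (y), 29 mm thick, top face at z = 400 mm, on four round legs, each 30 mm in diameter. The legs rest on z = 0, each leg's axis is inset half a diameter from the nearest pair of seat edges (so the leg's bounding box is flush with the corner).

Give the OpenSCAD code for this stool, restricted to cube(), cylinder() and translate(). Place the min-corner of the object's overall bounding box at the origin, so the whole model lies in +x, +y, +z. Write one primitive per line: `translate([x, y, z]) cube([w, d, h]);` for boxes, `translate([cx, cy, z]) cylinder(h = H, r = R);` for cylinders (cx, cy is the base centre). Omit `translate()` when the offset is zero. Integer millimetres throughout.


// leg_h = 400 - 29 = 371
translate([0, 0, 371]) cube([336, 261, 29]);
translate([15, 15, 0]) cylinder(h = 371, r = 15);
translate([321, 15, 0]) cylinder(h = 371, r = 15);
translate([15, 246, 0]) cylinder(h = 371, r = 15);
translate([321, 246, 0]) cylinder(h = 371, r = 15);


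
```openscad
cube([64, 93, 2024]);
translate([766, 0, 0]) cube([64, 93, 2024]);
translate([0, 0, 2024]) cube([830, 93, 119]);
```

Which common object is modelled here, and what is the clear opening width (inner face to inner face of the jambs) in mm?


A door frame. The clear opening width is 702 mm.

Two 2024 mm tall posts with a header on top — a door frame. The left jamb is 64 mm wide at x = 0; the right jamb starts at x = 766. The clear opening is 766 − 64 = 702 mm.


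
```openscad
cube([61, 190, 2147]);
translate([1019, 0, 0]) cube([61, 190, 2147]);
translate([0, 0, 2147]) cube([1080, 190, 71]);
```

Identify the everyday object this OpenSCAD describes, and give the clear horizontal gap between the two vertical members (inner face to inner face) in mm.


A door frame. The clear opening width is 958 mm.

Two 2147 mm tall posts with a header on top — a door frame. The left jamb is 61 mm wide at x = 0; the right jamb starts at x = 1019. The clear opening is 1019 − 61 = 958 mm.


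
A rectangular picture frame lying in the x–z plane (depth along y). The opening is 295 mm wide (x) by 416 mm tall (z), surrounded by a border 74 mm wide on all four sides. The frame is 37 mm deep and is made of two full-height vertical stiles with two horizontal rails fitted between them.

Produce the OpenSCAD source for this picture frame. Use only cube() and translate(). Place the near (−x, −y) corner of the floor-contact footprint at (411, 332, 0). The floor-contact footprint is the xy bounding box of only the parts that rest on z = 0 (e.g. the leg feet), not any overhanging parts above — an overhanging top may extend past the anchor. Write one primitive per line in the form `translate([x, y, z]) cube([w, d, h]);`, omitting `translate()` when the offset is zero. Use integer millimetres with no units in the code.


translate([411, 332, 0]) cube([74, 37, 564]);
translate([780, 332, 0]) cube([74, 37, 564]);
translate([485, 332, 0]) cube([295, 37, 74]);
translate([485, 332, 490]) cube([295, 37, 74]);


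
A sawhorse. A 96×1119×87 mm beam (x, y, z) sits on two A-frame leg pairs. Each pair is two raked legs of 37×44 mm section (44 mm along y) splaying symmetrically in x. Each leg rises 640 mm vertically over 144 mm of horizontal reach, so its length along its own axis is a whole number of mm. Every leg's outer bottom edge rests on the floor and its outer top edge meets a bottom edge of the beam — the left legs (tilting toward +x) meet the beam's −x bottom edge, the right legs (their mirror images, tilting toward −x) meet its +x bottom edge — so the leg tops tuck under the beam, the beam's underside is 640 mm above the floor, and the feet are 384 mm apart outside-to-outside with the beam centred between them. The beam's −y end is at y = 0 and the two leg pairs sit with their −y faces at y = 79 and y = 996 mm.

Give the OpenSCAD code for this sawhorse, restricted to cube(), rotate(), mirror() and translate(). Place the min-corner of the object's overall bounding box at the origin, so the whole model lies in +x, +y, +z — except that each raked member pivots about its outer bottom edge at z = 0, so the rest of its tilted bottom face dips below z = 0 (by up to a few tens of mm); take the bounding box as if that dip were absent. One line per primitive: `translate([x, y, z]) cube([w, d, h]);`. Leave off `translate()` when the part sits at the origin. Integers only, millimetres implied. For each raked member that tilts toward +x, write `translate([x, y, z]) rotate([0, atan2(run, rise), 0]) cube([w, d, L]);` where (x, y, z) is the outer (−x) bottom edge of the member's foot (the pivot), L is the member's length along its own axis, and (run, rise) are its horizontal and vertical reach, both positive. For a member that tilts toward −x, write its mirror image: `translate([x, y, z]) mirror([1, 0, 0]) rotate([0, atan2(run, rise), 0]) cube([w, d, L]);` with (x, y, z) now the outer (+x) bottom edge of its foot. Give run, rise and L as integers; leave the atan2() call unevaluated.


translate([144, 0, 640]) cube([96, 1119, 87]);
translate([0, 79, 0]) rotate([0, atan2(144, 640), 0]) cube([37, 44, 656]);
translate([384, 79, 0]) mirror([1, 0, 0]) rotate([0, atan2(144, 640), 0]) cube([37, 44, 656]);
translate([0, 996, 0]) rotate([0, atan2(144, 640), 0]) cube([37, 44, 656]);
translate([384, 996, 0]) mirror([1, 0, 0]) rotate([0, atan2(144, 640), 0]) cube([37, 44, 656]);


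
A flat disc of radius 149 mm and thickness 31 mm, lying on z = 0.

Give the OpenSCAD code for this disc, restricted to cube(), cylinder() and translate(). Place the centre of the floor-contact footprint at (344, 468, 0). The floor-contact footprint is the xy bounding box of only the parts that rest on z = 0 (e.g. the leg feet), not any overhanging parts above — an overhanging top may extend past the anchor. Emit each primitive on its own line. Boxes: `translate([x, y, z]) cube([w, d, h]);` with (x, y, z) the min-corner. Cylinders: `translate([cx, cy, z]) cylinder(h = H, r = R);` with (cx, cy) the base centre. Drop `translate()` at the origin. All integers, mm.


translate([344, 468, 0]) cylinder(h = 31, r = 149);


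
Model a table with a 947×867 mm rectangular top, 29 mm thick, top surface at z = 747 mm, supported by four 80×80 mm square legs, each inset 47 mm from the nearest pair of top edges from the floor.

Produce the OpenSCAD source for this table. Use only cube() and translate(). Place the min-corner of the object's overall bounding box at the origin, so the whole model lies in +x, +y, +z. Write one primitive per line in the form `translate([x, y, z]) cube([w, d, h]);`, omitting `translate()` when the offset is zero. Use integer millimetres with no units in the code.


// leg_h = 747 - 29 = 718
translate([0, 0, 718]) cube([947, 867, 29]);
translate([47, 47, 0]) cube([80, 80, 718]);
translate([820, 47, 0]) cube([80, 80, 718]);
translate([47, 740, 0]) cube([80, 80, 718]);
translate([820, 740, 0]) cube([80, 80, 718]);


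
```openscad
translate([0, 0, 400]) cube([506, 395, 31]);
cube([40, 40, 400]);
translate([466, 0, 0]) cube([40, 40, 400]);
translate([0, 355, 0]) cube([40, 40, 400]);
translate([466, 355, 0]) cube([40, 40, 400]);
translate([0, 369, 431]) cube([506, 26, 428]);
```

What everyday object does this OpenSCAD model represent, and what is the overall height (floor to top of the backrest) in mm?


A chair. The overall height is 859 mm.

A slab on four corner posts with a tall panel at the back — a chair. The seat slab sits at z = 400 with thickness 31, and the 428 mm backrest starts at the seat top, so the overall height is 400 + 31 + 428 = 859 mm.
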